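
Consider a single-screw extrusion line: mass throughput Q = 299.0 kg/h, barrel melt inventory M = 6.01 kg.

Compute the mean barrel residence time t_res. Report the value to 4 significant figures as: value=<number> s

value=72.36 s

Q_s = Q / 3600 = 299.0 / 3600 = 0.0830556 kg/s
t_res = M / Q_s = 6.01 ÷ 0.0830556 = 72.3612 s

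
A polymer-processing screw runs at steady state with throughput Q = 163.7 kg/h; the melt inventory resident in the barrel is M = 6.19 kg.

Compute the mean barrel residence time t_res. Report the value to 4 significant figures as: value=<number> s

value=136.1 s

Q_s = Q / 3600 = 163.7 / 3600 = 0.0454722 kg/s
t_res = M / Q_s = 6.19 / 0.0454722 = 136.127 s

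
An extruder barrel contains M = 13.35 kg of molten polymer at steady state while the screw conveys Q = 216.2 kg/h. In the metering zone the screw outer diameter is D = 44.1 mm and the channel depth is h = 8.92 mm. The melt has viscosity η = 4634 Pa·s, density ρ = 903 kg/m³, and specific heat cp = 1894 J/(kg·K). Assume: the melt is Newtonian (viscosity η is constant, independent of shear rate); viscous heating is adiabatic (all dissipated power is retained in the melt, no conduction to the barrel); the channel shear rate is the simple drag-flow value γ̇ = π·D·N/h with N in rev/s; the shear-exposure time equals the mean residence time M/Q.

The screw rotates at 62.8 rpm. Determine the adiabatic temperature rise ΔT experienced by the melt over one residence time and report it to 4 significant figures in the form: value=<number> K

value=159.2 K

Convert throughput: Q = 216.2 kg/h = 216.2/3600 = 0.0600556 kg/s
t_res = M / Q_s = 13.35 ÷ 0.0600556 = 222.294 s
Convert to SI: D = 0.0441 m, h = 0.00892 m, N = 62.8/60 = 1.04667 rev/s
γ̇ = π D N / h = (π)(0.0441)(1.04667) / 0.00892 = 16.2567 s⁻¹
Adiabatic rise: ΔT = η γ̇² t_res / (ρ cp) = 4634·(16.2567)²·222.294 / (903·1894) = 159.177 K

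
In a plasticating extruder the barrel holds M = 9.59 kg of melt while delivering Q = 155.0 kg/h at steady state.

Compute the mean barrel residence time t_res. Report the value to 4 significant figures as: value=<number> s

Throughput in SI: Q_s = 155.0 kg/h ÷ 3600 s/h = 0.0430556 kg/s
Mean residence time: t_res = M/Q_s = 9.59 kg / 0.0430556 kg/s = 222.735 s

value=222.7 s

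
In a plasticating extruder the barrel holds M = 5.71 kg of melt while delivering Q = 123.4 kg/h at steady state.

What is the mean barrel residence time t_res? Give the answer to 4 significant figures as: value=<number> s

Throughput in SI: Q_s = 123.4 kg/h ÷ 3600 s/h = 0.0342778 kg/s
t_res = M / Q_s = 5.71 / 0.0342778 = 166.58 s

value=166.6 s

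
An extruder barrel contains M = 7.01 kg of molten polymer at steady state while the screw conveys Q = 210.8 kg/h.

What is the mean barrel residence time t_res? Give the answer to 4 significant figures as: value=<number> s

Convert throughput: Q = 210.8 kg/h = 210.8/3600 = 0.0585556 kg/s
Mean residence time: t_res = M/Q_s = 7.01 kg / 0.0585556 kg/s = 119.715 s

value=119.7 s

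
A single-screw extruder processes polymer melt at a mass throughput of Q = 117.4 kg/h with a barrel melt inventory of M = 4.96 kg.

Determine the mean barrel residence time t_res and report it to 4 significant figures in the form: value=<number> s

value=152.1 s

Throughput in SI: Q_s = 117.4 kg/h ÷ 3600 s/h = 0.0326111 kg/s
t_res = M / Q_s = 4.96 ÷ 0.0326111 = 152.095 s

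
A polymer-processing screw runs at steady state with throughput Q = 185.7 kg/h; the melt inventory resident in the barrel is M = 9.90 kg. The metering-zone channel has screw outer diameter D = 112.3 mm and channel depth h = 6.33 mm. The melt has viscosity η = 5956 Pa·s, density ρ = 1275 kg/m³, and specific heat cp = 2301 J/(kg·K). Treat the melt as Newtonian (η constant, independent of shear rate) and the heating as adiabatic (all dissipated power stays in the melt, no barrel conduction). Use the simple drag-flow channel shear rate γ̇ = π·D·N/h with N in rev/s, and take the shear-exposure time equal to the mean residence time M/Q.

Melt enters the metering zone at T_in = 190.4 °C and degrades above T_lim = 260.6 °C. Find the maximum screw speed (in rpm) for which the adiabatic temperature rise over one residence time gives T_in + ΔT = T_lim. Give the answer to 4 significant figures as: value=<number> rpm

value=14.45 rpm

Throughput in SI: Q_s = 185.7 kg/h ÷ 3600 s/h = 0.0515833 kg/s
t_res = M / Q_s = 9.90 ÷ 0.0515833 = 191.922 s
D = 112.3 mm = 0.1123 m;  h = 6.33 mm = 0.00633 m
ΔT_a = T_lim − T_in = 260.6 °C − 190.4 °C = 70.2 K
Invert ΔT = ηγ̇²t_res/(ρcp) for γ̇: γ̇_max² = ΔT_a ρ cp / (η t_res) = 70.2·1275·2301 / (5956·191.922) = 180.17 s⁻²
γ̇_max = √180.17 = 13.4228 s⁻¹
Solve γ̇ = πDN/h for N: N_max = γ̇_max·h/(π·D) = 13.4228 × 0.00633 / (π × 0.1123) = 0.240833 rev/s = 14.45 rpm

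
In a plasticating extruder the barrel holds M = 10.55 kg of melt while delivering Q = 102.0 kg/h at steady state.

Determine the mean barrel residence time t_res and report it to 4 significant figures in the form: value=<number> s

Q_s = Q / 3600 = 102.0 / 3600 = 0.0283333 kg/s
t_res = M / Q_s = 10.55 / 0.0283333 = 372.353 s

value=372.4 s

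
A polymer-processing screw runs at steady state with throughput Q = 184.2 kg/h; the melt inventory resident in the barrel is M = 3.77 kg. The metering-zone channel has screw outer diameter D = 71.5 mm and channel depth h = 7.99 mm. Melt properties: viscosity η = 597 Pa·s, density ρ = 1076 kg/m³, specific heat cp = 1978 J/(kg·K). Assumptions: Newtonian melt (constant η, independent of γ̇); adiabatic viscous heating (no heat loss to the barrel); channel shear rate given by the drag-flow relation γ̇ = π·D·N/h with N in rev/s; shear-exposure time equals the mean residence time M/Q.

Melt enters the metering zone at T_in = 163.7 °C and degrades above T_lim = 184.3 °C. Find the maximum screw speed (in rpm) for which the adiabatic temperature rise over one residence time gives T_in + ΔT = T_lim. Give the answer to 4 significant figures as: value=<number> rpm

value=67.38 rpm

Q_s = Q / 3600 = 184.2 / 3600 = 0.0511667 kg/s
t_res = M / Q_s = 3.77 / 0.0511667 = 73.6808 s
Geometry in SI: D = 71.5 mm → 0.0715 m, h = 7.99 mm → 0.00799 m
ΔT_a = T_lim − T_in = 184.3 − 163.7 = 20.6 K
γ̇_max² = ΔT_a·ρ·cp / (η·t_res) = [20.6 × 1076 × 1978] / [597 × 73.6808] = 996.729 s⁻²
γ̇_max = √996.729 = 31.571 s⁻¹
N_max = γ̇_max·h / (π·D) = 31.571 · 0.00799 / (π · 0.0715) = 1.123 rev/s = 67.38 rpm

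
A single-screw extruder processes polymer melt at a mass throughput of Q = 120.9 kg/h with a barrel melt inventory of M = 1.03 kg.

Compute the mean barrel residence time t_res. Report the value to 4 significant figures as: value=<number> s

value=30.67 s

Throughput in SI: Q_s = 120.9 kg/h ÷ 3600 s/h = 0.0335833 kg/s
Mean residence time: t_res = M/Q_s = 1.03 kg / 0.0335833 kg/s = 30.67 s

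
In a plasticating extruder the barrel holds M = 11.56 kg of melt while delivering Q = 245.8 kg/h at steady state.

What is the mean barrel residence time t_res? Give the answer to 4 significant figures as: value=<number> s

value=169.3 s

Throughput in SI: Q_s = 245.8 kg/h ÷ 3600 s/h = 0.0682778 kg/s
t_res = M / Q_s = 11.56 ÷ 0.0682778 = 169.308 s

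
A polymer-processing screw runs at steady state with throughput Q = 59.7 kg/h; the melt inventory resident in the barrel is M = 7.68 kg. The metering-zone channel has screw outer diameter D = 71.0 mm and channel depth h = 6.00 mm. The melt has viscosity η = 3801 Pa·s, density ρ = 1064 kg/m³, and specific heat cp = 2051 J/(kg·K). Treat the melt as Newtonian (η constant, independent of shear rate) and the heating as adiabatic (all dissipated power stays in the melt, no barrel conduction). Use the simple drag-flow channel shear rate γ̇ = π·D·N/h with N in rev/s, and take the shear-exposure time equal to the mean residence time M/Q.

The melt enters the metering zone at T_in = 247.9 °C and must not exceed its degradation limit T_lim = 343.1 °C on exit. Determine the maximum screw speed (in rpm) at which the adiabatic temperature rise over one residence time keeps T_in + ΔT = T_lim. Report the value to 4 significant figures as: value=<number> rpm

value=17.53 rpm

Throughput in SI: Q_s = 59.7 kg/h ÷ 3600 s/h = 0.0165833 kg/s
t_res = M / Q_s = 7.68 / 0.0165833 = 463.116 s
Geometry in SI: D = 71.0 mm → 0.071 m, h = 6.00 mm → 0.006 m
ΔT_a = T_lim − T_in = 343.1 °C − 247.9 °C = 95.2 K
Invert ΔT = ηγ̇²t_res/(ρcp) for γ̇: γ̇_max² = ΔT_a ρ cp / (η t_res) = 95.2·1064·2051 / (3801·463.116) = 118.02 s⁻²
Take the square root: γ̇_max = √(118.02) = 10.8637 s⁻¹
N_max = γ̇_max h / (πD) = 10.8637·0.006/(π·0.071) = 0.292228 rev/s → ×60 = 17.5337 rpm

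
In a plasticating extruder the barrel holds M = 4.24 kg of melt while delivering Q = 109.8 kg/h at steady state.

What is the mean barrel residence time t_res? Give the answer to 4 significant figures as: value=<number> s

Throughput in SI: Q_s = 109.8 kg/h ÷ 3600 s/h = 0.0305 kg/s
Mean residence time: t_res = M/Q_s = 4.24 kg / 0.0305 kg/s = 139.016 s

value=139.0 s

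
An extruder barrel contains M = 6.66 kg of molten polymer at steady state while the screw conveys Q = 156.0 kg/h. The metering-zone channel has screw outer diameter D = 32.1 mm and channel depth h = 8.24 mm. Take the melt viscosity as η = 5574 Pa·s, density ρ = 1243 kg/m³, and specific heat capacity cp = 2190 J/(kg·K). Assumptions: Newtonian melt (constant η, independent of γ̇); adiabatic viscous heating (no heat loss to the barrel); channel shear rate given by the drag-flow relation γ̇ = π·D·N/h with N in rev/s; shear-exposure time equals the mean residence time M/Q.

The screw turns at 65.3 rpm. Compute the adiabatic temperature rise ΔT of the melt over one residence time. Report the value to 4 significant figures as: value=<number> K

value=55.83 K

Convert throughput: Q = 156.0 kg/h = 156.0/3600 = 0.0433333 kg/s
Mean residence time: t_res = M/Q_s = 6.66 kg / 0.0433333 kg/s = 153.692 s
D = 32.1 mm = 0.0321 m;  h = 8.24 mm = 0.00824 m;  N = 65.3 rpm / 60 = 1.08833 rev/s
Shear rate: γ̇ = πDN/h = π·0.0321·1.08833/0.00824 = 13.3196 s⁻¹
Adiabatic rise: ΔT = η γ̇² t_res / (ρ cp) = 5574·(13.3196)²·153.692 / (1243·2190) = 55.832 K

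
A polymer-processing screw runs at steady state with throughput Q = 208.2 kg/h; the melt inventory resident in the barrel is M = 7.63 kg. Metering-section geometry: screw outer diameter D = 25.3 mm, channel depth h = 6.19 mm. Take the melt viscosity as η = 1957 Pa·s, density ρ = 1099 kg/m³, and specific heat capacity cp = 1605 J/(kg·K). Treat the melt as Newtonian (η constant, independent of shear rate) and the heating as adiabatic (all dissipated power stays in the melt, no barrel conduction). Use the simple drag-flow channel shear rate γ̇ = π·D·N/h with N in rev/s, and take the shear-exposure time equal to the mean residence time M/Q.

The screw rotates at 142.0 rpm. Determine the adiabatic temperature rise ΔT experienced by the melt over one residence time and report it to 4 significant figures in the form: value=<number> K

value=135.2 K

Q_s = Q / 3600 = 208.2 / 3600 = 0.0578333 kg/s
t_res = M / Q_s = 7.63 ÷ 0.0578333 = 131.931 s
Convert to SI: D = 0.0253 m, h = 0.00619 m, N = 142.0/60 = 2.36667 rev/s
γ̇ = π D N / h = (π)(0.0253)(2.36667) / 0.00619 = 30.389 s⁻¹
Adiabatic rise: ΔT = η γ̇² t_res / (ρ cp) = 1957·(30.389)²·131.931 / (1099·1605) = 135.176 K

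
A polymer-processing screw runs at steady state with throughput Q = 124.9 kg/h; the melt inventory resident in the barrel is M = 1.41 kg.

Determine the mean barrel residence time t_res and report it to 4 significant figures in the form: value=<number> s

value=40.64 s

Throughput in SI: Q_s = 124.9 kg/h ÷ 3600 s/h = 0.0346944 kg/s
Mean residence time: t_res = M/Q_s = 1.41 kg / 0.0346944 kg/s = 40.6405 s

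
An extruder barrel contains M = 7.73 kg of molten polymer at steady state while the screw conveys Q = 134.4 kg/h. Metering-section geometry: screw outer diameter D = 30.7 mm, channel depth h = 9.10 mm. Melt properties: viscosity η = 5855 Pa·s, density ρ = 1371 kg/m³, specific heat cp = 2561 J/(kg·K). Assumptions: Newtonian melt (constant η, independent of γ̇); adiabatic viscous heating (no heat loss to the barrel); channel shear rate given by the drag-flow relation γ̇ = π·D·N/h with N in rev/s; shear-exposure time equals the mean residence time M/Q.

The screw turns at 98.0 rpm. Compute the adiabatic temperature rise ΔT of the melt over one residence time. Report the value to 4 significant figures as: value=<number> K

Convert throughput: Q = 134.4 kg/h = 134.4/3600 = 0.0373333 kg/s
Mean residence time: t_res = M/Q_s = 7.73 kg / 0.0373333 kg/s = 207.054 s
Geometry in metres: D = 30.7 mm → 0.0307 m, h = 9.10 mm → 0.0091 m; screw speed N = 98.0 rpm = 1.63333 rev/s
γ̇ = π D N / h = (π)(0.0307)(1.63333) / 0.0091 = 17.311 s⁻¹
Adiabatic rise: ΔT = η γ̇² t_res / (ρ cp) = 5855·(17.311)²·207.054 / (1371·2561) = 103.468 K

value=103.5 K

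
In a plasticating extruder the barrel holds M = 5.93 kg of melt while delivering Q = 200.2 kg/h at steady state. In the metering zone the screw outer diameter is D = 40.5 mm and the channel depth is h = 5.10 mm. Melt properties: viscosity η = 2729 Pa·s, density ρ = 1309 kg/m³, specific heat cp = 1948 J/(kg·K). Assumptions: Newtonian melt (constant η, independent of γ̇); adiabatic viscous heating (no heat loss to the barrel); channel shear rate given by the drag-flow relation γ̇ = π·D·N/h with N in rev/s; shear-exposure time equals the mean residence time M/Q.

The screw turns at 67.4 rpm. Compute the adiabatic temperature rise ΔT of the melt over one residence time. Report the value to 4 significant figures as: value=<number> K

value=89.63 K

Throughput in SI: Q_s = 200.2 kg/h ÷ 3600 s/h = 0.0556111 kg/s
t_res = M / Q_s = 5.93 / 0.0556111 = 106.633 s
Geometry in metres: D = 40.5 mm → 0.0405 m, h = 5.10 mm → 0.0051 m; screw speed N = 67.4 rpm = 1.12333 rev/s
Shear rate: γ̇ = πDN/h = π·0.0405·1.12333/0.0051 = 28.0249 s⁻¹
ΔT = η·γ̇²·t_res / (ρ·cp) = 2729 · (28.0249)² · 106.633 / (1309 · 1948) = 89.6303 K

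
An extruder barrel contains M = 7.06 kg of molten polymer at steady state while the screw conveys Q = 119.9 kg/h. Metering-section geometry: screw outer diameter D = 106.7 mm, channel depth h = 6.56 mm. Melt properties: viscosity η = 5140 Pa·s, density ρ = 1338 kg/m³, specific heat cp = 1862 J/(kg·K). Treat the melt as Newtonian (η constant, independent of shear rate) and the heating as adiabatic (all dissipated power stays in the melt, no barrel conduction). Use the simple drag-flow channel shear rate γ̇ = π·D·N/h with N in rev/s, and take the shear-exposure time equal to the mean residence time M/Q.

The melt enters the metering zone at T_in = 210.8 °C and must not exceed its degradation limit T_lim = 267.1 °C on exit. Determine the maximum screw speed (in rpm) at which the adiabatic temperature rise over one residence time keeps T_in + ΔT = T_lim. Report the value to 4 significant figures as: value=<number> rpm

Convert throughput: Q = 119.9 kg/h = 119.9/3600 = 0.0333056 kg/s
t_res = M / Q_s = 7.06 ÷ 0.0333056 = 211.977 s
D = 106.7 mm = 0.1067 m;  h = 6.56 mm = 0.00656 m
ΔT_a = T_lim − T_in = 267.1 − 210.8 = 56.3 K
γ̇_max² = ΔT_a·ρ·cp/(η·t_res) = 56.3·1338·1862/(5140·211.977) = 128.734 s⁻²
Take the square root: γ̇_max = √(128.734) = 11.3461 s⁻¹
N_max = γ̇_max·h / (π·D) = 11.3461 · 0.00656 / (π · 0.1067) = 0.222042 rev/s = 13.3225 rpm

value=13.32 rpm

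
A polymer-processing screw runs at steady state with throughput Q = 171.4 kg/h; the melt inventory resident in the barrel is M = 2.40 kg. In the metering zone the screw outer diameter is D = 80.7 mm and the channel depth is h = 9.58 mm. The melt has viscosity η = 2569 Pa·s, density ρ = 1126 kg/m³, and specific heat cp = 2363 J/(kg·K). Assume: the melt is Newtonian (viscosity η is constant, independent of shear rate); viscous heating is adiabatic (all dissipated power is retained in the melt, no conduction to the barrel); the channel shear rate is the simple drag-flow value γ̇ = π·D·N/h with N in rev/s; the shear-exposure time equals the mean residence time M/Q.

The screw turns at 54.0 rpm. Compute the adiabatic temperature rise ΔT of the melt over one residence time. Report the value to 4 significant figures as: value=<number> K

Q_s = Q / 3600 = 171.4 / 3600 = 0.0476111 kg/s
Mean residence time: t_res = M/Q_s = 2.40 kg / 0.0476111 kg/s = 50.4084 s
D = 80.7 mm = 0.0807 m;  h = 9.58 mm = 0.00958 m;  N = 54.0 rpm / 60 = 0.9 rev/s
γ̇ = π·D·N / h = π · 0.0807 · 0.9 / 0.00958 = 23.8177 s⁻¹
ΔT = η·γ̇²·t_res/(ρ·cp) = [2569 × 23.8177² × 50.4084] / [1126 × 2363] = 27.61 K

value=27.61 K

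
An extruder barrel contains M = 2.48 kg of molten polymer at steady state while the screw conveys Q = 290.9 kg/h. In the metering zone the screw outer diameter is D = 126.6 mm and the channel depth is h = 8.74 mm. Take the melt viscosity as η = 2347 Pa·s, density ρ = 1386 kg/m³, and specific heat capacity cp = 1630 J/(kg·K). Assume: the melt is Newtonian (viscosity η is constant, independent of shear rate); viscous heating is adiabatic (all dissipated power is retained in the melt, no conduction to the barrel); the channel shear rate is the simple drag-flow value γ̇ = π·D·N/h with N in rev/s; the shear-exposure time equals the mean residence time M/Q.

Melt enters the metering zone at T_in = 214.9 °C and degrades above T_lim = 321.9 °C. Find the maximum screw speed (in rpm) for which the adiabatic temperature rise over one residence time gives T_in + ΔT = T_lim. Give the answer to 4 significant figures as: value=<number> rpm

value=76.38 rpm

Q_s = Q / 3600 = 290.9 / 3600 = 0.0808056 kg/s
t_res = M / Q_s = 2.48 ÷ 0.0808056 = 30.691 s
D = 126.6 mm = 0.1266 m;  h = 8.74 mm = 0.00874 m
Allowable rise: ΔT_a = T_lim − T_in = 321.9 − 214.9 = 107 K
γ̇_max² = ΔT_a·ρ·cp/(η·t_res) = 107·1386·1630/(2347·30.691) = 3355.92 s⁻²
γ̇_max = sqrt(3355.92) = 57.9303 s⁻¹
N_max = γ̇_max h / (πD) = 57.9303·0.00874/(π·0.1266) = 1.27301 rev/s → ×60 = 76.3809 rpm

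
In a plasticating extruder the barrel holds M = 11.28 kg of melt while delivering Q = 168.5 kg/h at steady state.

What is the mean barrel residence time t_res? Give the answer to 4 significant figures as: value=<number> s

value=241.0 s

Throughput in SI: Q_s = 168.5 kg/h ÷ 3600 s/h = 0.0468056 kg/s
Mean residence time: t_res = M/Q_s = 11.28 kg / 0.0468056 kg/s = 240.997 s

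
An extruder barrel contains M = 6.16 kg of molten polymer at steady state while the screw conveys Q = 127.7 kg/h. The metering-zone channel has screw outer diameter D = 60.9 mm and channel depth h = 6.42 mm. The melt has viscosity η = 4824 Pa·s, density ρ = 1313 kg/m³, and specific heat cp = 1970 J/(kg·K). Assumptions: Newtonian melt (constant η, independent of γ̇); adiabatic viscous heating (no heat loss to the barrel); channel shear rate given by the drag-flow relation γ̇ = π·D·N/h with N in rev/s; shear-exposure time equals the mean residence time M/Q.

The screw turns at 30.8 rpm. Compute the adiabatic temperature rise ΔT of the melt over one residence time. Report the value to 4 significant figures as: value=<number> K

value=75.79 K

Throughput in SI: Q_s = 127.7 kg/h ÷ 3600 s/h = 0.0354722 kg/s
Mean residence time: t_res = M/Q_s = 6.16 kg / 0.0354722 kg/s = 173.657 s
Convert to SI: D = 0.0609 m, h = 0.00642 m, N = 30.8/60 = 0.513333 rev/s
γ̇ = π·D·N / h = π · 0.0609 · 0.513333 / 0.00642 = 15.2979 s⁻¹
Adiabatic rise: ΔT = η γ̇² t_res / (ρ cp) = 4824·(15.2979)²·173.657 / (1313·1970) = 75.7935 K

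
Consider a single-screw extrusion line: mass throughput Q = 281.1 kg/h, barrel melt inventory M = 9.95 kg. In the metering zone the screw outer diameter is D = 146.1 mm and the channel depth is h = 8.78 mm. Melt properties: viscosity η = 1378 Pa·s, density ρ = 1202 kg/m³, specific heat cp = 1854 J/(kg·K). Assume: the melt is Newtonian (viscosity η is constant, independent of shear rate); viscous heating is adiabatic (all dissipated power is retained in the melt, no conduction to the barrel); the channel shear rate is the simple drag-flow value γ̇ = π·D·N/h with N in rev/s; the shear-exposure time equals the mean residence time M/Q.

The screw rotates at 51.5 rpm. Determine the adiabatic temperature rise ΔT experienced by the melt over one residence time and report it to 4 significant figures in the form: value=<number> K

Throughput in SI: Q_s = 281.1 kg/h ÷ 3600 s/h = 0.0780833 kg/s
Mean residence time: t_res = M/Q_s = 9.95 kg / 0.0780833 kg/s = 127.428 s
Geometry in metres: D = 146.1 mm → 0.1461 m, h = 8.78 mm → 0.00878 m; screw speed N = 51.5 rpm = 0.858333 rev/s
Shear rate: γ̇ = πDN/h = π·0.1461·0.858333/0.00878 = 44.8706 s⁻¹
Adiabatic rise: ΔT = η γ̇² t_res / (ρ cp) = 1378·(44.8706)²·127.428 / (1202·1854) = 158.644 K

value=158.6 K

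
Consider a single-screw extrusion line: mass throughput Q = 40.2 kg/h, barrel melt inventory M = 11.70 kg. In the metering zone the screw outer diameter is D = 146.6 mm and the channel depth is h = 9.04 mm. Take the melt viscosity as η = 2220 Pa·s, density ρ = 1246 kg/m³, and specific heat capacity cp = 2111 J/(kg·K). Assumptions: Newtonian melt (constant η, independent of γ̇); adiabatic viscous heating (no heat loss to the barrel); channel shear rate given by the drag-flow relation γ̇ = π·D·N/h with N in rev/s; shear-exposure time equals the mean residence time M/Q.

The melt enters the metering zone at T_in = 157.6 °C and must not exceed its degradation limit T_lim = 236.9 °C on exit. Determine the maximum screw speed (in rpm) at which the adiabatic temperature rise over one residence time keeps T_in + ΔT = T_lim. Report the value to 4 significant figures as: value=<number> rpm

value=11.15 rpm

Convert throughput: Q = 40.2 kg/h = 40.2/3600 = 0.0111667 kg/s
t_res = M / Q_s = 11.70 ÷ 0.0111667 = 1047.76 s
Convert to metres: D = 0.1466 m, h = 0.00904 m
ΔT_a = T_lim − T_in = 236.9 °C − 157.6 °C = 79.3 K
γ̇_max² = ΔT_a·ρ·cp/(η·t_res) = 79.3·1246·2111/(2220·1047.76) = 89.6735 s⁻²
γ̇_max = sqrt(89.6735) = 9.46961 s⁻¹
Solve γ̇ = πDN/h for N: N_max = γ̇_max·h/(π·D) = 9.46961 × 0.00904 / (π × 0.1466) = 0.185873 rev/s = 11.1524 rpm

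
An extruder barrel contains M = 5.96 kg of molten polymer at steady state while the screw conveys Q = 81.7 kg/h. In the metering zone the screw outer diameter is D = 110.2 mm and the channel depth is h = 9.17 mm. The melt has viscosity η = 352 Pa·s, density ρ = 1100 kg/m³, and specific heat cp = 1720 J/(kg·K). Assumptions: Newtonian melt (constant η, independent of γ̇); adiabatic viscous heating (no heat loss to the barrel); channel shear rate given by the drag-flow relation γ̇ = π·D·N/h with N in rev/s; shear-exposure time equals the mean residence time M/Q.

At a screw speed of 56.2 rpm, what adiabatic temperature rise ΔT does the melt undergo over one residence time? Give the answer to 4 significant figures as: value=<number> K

Throughput in SI: Q_s = 81.7 kg/h ÷ 3600 s/h = 0.0226944 kg/s
t_res = M / Q_s = 5.96 / 0.0226944 = 262.619 s
Geometry in metres: D = 110.2 mm → 0.1102 m, h = 9.17 mm → 0.00917 m; screw speed N = 56.2 rpm = 0.936667 rev/s
γ̇ = π D N / h = (π)(0.1102)(0.936667) / 0.00917 = 35.3628 s⁻¹
ΔT = η·γ̇²·t_res/(ρ·cp) = [352 × 35.3628² × 262.619] / [1100 × 1720] = 61.1002 K

value=61.10 K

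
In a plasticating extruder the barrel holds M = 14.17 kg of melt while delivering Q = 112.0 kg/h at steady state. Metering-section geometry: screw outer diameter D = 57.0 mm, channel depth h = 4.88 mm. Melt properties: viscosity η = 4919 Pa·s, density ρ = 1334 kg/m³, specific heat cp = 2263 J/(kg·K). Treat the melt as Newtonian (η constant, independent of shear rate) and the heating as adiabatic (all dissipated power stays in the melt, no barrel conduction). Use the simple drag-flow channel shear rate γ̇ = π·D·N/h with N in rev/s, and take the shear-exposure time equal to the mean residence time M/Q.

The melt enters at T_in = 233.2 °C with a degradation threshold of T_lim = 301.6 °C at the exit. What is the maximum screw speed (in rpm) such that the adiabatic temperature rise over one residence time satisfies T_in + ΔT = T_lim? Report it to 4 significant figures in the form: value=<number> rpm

Convert throughput: Q = 112.0 kg/h = 112.0/3600 = 0.0311111 kg/s
t_res = M / Q_s = 14.17 ÷ 0.0311111 = 455.464 s
Geometry in SI: D = 57.0 mm → 0.057 m, h = 4.88 mm → 0.00488 m
ΔT_a = T_lim − T_in = 301.6 − 233.2 = 68.4 K
γ̇_max² = ΔT_a·ρ·cp / (η·t_res) = [68.4 × 1334 × 2263] / [4919 × 455.464] = 92.1649 s⁻²
Take the square root: γ̇_max = √(92.1649) = 9.60025 s⁻¹
N_max = γ̇_max·h / (π·D) = 9.60025 · 0.00488 / (π · 0.057) = 0.261624 rev/s = 15.6974 rpm

value=15.70 rpm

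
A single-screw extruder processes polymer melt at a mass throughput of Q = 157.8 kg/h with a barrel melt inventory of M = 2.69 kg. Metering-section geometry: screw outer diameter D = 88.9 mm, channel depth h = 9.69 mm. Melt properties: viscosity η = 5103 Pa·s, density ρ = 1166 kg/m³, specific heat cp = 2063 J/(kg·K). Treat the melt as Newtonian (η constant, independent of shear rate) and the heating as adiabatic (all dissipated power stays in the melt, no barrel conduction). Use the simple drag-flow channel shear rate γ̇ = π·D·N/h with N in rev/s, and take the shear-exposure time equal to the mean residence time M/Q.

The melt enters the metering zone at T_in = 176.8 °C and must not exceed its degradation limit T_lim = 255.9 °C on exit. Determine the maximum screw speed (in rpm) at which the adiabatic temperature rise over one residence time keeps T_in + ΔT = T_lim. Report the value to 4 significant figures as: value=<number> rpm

Convert throughput: Q = 157.8 kg/h = 157.8/3600 = 0.0438333 kg/s
t_res = M / Q_s = 2.69 / 0.0438333 = 61.3688 s
D = 88.9 mm = 0.0889 m;  h = 9.69 mm = 0.00969 m
ΔT_a = T_lim − T_in = 255.9 °C − 176.8 °C = 79.1 K
γ̇_max² = ΔT_a·ρ·cp/(η·t_res) = 79.1·1166·2063/(5103·61.3688) = 607.576 s⁻²
γ̇_max = √607.576 = 24.6491 s⁻¹
Solve γ̇ = πDN/h for N: N_max = γ̇_max·h/(π·D) = 24.6491 × 0.00969 / (π × 0.0889) = 0.85521 rev/s = 51.3126 rpm

value=51.31 rpm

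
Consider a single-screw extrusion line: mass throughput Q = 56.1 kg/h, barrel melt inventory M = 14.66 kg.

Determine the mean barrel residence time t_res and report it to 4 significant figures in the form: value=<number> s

value=940.7 s

Q_s = Q / 3600 = 56.1 / 3600 = 0.0155833 kg/s
Mean residence time: t_res = M/Q_s = 14.66 kg / 0.0155833 kg/s = 940.749 s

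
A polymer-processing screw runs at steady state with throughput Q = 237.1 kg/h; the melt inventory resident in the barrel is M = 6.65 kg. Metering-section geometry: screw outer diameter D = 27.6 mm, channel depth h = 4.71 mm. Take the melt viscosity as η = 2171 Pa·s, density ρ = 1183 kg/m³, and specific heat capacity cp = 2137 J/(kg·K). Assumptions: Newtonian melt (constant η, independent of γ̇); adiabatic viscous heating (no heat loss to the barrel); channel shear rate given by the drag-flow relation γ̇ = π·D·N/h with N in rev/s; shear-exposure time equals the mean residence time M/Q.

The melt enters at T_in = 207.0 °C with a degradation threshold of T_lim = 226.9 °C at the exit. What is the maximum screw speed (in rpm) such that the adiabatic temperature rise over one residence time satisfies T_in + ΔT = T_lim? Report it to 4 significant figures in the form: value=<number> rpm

Q_s = Q / 3600 = 237.1 / 3600 = 0.0658611 kg/s
Mean residence time: t_res = M/Q_s = 6.65 kg / 0.0658611 kg/s = 100.97 s
D = 27.6 mm = 0.0276 m;  h = 4.71 mm = 0.00471 m
ΔT_a = T_lim − T_in = 226.9 °C − 207.0 °C = 19.9 K
γ̇_max² = ΔT_a·ρ·cp/(η·t_res) = 19.9·1183·2137/(2171·100.97) = 229.504 s⁻²
γ̇_max = sqrt(229.504) = 15.1494 s⁻¹
Solve γ̇ = πDN/h for N: N_max = γ̇_max·h/(π·D) = 15.1494 × 0.00471 / (π × 0.0276) = 0.822919 rev/s = 49.3751 rpm

value=49.38 rpm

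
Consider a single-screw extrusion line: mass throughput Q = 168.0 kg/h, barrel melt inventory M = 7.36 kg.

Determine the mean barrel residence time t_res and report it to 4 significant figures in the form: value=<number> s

value=157.7 s

Throughput in SI: Q_s = 168.0 kg/h ÷ 3600 s/h = 0.0466667 kg/s
Mean residence time: t_res = M/Q_s = 7.36 kg / 0.0466667 kg/s = 157.714 s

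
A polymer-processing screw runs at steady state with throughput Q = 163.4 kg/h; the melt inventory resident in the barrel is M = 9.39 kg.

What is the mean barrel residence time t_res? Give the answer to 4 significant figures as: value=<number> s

value=206.9 s

Convert throughput: Q = 163.4 kg/h = 163.4/3600 = 0.0453889 kg/s
Mean residence time: t_res = M/Q_s = 9.39 kg / 0.0453889 kg/s = 206.879 s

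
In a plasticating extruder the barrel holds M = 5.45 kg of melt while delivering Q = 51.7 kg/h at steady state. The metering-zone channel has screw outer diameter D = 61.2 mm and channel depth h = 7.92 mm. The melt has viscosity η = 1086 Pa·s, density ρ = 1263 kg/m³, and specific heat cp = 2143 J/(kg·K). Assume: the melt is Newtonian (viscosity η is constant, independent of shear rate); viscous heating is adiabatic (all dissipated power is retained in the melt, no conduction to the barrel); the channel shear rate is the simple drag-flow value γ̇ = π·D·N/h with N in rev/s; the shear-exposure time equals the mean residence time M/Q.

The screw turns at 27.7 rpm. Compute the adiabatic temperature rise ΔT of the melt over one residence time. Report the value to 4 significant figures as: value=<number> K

Q_s = Q / 3600 = 51.7 / 3600 = 0.0143611 kg/s
Mean residence time: t_res = M/Q_s = 5.45 kg / 0.0143611 kg/s = 379.497 s
Convert to SI: D = 0.0612 m, h = 0.00792 m, N = 27.7/60 = 0.461667 rev/s
γ̇ = π·D·N / h = π · 0.0612 · 0.461667 / 0.00792 = 11.2074 s⁻¹
ΔT = η·γ̇²·t_res/(ρ·cp) = [1086 × 11.2074² × 379.497] / [1263 × 2143] = 19.1259 K

value=19.13 K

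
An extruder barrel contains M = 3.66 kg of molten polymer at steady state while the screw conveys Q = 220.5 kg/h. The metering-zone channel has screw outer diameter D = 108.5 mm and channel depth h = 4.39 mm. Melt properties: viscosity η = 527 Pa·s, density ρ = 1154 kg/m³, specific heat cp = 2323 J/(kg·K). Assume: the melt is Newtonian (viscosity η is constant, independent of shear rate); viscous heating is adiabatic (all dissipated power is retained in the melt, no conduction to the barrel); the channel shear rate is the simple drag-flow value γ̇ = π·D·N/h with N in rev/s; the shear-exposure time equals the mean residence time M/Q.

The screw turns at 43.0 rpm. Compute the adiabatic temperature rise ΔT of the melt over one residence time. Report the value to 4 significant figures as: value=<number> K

Convert throughput: Q = 220.5 kg/h = 220.5/3600 = 0.06125 kg/s
t_res = M / Q_s = 3.66 / 0.06125 = 59.7551 s
Convert to SI: D = 0.1085 m, h = 0.00439 m, N = 43.0/60 = 0.716667 rev/s
Shear rate: γ̇ = πDN/h = π·0.1085·0.716667/0.00439 = 55.6458 s⁻¹
ΔT = η·γ̇²·t_res / (ρ·cp) = 527 · (55.6458)² · 59.7551 / (1154 · 2323) = 36.3743 K

value=36.37 K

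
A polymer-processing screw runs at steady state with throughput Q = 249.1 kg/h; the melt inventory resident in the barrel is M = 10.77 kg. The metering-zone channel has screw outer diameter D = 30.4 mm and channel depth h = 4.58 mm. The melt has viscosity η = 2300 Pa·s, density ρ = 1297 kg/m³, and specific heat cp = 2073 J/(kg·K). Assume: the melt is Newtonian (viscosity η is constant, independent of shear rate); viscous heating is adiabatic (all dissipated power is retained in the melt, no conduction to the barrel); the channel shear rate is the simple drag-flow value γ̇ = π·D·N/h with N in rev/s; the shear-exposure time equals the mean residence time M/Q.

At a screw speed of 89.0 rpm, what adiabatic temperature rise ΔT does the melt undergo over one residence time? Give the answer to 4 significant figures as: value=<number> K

value=127.4 K

Convert throughput: Q = 249.1 kg/h = 249.1/3600 = 0.0691944 kg/s
t_res = M / Q_s = 10.77 ÷ 0.0691944 = 155.648 s
D = 30.4 mm = 0.0304 m;  h = 4.58 mm = 0.00458 m;  N = 89.0 rpm / 60 = 1.48333 rev/s
γ̇ = π·D·N / h = π · 0.0304 · 1.48333 / 0.00458 = 30.9312 s⁻¹
ΔT = η·γ̇²·t_res/(ρ·cp) = [2300 × 30.9312² × 155.648] / [1297 × 2073] = 127.387 K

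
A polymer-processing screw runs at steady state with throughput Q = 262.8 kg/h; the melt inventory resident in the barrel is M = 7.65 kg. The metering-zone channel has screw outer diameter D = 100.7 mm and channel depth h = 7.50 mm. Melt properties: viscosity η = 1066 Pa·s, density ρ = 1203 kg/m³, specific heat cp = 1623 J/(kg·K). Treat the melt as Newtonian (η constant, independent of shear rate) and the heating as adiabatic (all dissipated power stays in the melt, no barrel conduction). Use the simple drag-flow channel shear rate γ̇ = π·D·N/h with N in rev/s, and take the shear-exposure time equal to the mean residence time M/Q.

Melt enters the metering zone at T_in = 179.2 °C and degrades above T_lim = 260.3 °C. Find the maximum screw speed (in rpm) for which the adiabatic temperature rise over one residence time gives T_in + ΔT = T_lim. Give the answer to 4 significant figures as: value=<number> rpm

value=53.55 rpm

Q_s = Q / 3600 = 262.8 / 3600 = 0.073 kg/s
t_res = M / Q_s = 7.65 ÷ 0.073 = 104.795 s
Convert to metres: D = 0.1007 m, h = 0.0075 m
Allowable rise: ΔT_a = T_lim − T_in = 260.3 − 179.2 = 81.1 K
γ̇_max² = ΔT_a·ρ·cp/(η·t_res) = 81.1·1203·1623/(1066·104.795) = 1417.45 s⁻²
γ̇_max = sqrt(1417.45) = 37.6491 s⁻¹
Solve γ̇ = πDN/h for N: N_max = γ̇_max·h/(π·D) = 37.6491 × 0.0075 / (π × 0.1007) = 0.892558 rev/s = 53.5535 rpm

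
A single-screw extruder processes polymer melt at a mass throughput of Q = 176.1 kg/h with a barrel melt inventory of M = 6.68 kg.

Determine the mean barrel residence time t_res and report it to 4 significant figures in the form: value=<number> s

value=136.6 s

Throughput in SI: Q_s = 176.1 kg/h ÷ 3600 s/h = 0.0489167 kg/s
Mean residence time: t_res = M/Q_s = 6.68 kg / 0.0489167 kg/s = 136.559 s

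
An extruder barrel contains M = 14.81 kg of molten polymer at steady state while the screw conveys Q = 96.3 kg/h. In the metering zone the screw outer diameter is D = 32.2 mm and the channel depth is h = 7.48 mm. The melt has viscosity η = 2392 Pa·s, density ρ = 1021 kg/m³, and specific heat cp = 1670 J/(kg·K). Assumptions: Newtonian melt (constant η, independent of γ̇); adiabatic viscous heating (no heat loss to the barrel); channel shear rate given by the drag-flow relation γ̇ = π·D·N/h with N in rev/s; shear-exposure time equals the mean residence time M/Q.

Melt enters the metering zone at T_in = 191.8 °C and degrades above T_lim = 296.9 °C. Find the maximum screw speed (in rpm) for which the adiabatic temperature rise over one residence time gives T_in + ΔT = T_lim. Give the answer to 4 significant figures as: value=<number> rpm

Convert throughput: Q = 96.3 kg/h = 96.3/3600 = 0.02675 kg/s
t_res = M / Q_s = 14.81 ÷ 0.02675 = 553.645 s
D = 32.2 mm = 0.0322 m;  h = 7.48 mm = 0.00748 m
Allowable rise: ΔT_a = T_lim − T_in = 296.9 − 191.8 = 105.1 K
γ̇_max² = ΔT_a·ρ·cp / (η·t_res) = [105.1 × 1021 × 1670] / [2392 × 553.645] = 135.317 s⁻²
γ̇_max = √135.317 = 11.6326 s⁻¹
N_max = γ̇_max·h / (π·D) = 11.6326 · 0.00748 / (π · 0.0322) = 0.860146 rev/s = 51.6088 rpm

value=51.61 rpm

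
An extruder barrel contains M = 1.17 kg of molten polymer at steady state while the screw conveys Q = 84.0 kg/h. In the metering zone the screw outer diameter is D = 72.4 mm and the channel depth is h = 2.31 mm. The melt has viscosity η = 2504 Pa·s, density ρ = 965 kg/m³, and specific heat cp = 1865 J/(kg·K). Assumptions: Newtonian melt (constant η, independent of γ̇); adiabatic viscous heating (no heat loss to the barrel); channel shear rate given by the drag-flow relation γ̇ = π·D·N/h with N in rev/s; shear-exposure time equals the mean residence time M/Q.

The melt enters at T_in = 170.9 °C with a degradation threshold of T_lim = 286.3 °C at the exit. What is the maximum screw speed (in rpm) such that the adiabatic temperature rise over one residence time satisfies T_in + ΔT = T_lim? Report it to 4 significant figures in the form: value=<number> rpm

value=24.78 rpm

Q_s = Q / 3600 = 84.0 / 3600 = 0.0233333 kg/s
t_res = M / Q_s = 1.17 ÷ 0.0233333 = 50.1429 s
Geometry in SI: D = 72.4 mm → 0.0724 m, h = 2.31 mm → 0.00231 m
ΔT_a = T_lim − T_in = 286.3 − 170.9 = 115.4 K
γ̇_max² = ΔT_a·ρ·cp / (η·t_res) = [115.4 × 965 × 1865] / [2504 × 50.1429] = 1654.13 s⁻²
Take the square root: γ̇_max = √(1654.13) = 40.6709 s⁻¹
N_max = γ̇_max·h / (π·D) = 40.6709 · 0.00231 / (π · 0.0724) = 0.413055 rev/s = 24.7833 rpm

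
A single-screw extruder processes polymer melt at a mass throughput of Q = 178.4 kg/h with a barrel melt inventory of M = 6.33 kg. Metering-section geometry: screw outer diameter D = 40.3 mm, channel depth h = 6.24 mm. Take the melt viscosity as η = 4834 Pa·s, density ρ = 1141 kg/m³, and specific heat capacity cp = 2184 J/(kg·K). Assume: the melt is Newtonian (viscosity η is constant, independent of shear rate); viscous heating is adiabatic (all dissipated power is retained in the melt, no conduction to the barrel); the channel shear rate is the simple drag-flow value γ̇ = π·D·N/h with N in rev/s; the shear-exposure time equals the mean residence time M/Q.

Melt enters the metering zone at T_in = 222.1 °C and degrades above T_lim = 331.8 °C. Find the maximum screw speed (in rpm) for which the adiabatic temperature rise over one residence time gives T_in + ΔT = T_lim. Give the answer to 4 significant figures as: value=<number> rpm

Convert throughput: Q = 178.4 kg/h = 178.4/3600 = 0.0495556 kg/s
t_res = M / Q_s = 6.33 ÷ 0.0495556 = 127.735 s
Convert to metres: D = 0.0403 m, h = 0.00624 m
Allowable rise: ΔT_a = T_lim − T_in = 331.8 − 222.1 = 109.7 K
γ̇_max² = ΔT_a·ρ·cp/(η·t_res) = 109.7·1141·2184/(4834·127.735) = 442.718 s⁻²
γ̇_max = sqrt(442.718) = 21.0409 s⁻¹
N_max = γ̇_max·h / (π·D) = 21.0409 · 0.00624 / (π · 0.0403) = 1.03703 rev/s = 62.2221 rpm

value=62.22 rpm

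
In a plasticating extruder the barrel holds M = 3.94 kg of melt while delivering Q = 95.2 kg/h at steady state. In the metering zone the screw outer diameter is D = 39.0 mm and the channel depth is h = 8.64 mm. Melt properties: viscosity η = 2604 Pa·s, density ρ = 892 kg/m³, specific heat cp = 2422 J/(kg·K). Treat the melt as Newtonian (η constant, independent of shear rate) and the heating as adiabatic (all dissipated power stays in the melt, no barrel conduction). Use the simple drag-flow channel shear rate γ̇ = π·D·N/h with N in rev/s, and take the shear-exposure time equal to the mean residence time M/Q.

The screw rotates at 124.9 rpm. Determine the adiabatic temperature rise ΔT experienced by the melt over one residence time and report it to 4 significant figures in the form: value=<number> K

value=156.5 K

Q_s = Q / 3600 = 95.2 / 3600 = 0.0264444 kg/s
t_res = M / Q_s = 3.94 ÷ 0.0264444 = 148.992 s
D = 39.0 mm = 0.039 m;  h = 8.64 mm = 0.00864 m;  N = 124.9 rpm / 60 = 2.08167 rev/s
Shear rate: γ̇ = πDN/h = π·0.039·2.08167/0.00864 = 29.5197 s⁻¹
ΔT = η·γ̇²·t_res/(ρ·cp) = [2604 × 29.5197² × 148.992] / [892 × 2422] = 156.49 K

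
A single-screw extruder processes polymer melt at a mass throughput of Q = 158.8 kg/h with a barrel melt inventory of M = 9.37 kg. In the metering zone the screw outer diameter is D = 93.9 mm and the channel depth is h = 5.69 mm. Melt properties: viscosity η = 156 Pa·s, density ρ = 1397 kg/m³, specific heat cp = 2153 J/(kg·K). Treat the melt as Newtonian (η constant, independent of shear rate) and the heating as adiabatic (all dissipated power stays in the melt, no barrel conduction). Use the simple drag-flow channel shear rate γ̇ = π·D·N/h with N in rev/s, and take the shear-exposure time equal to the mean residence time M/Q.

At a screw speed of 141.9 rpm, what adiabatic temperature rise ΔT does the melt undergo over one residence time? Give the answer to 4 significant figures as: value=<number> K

value=165.6 K

Throughput in SI: Q_s = 158.8 kg/h ÷ 3600 s/h = 0.0441111 kg/s
t_res = M / Q_s = 9.37 ÷ 0.0441111 = 212.418 s
Convert to SI: D = 0.0939 m, h = 0.00569 m, N = 141.9/60 = 2.365 rev/s
γ̇ = π·D·N / h = π · 0.0939 · 2.365 / 0.00569 = 122.612 s⁻¹
ΔT = η·γ̇²·t_res/(ρ·cp) = [156 × 122.612² × 212.418] / [1397 × 2153] = 165.632 K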